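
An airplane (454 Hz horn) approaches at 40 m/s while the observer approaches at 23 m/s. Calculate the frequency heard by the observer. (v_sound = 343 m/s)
f_obs = f·(v + v_o)/(v − v_s) = 548.4 Hz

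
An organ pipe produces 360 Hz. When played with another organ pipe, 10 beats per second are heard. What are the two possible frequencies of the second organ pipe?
f₂ = 360 ± 10 Hz → 370 Hz or 350 Hz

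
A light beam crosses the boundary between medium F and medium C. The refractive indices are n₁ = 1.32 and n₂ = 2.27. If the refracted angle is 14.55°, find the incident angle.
sin θ₁ = (n₂/n₁)·sin θ₂ → θ₁ = 25.6°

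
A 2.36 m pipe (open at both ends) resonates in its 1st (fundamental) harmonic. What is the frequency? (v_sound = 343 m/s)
fₙ = nv/(2L) = 72.67 Hz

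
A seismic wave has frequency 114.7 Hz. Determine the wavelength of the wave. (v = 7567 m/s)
λ = v/f = 65.97 m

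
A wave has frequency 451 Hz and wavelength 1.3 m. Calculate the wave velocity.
v = fλ = 586.3 m/s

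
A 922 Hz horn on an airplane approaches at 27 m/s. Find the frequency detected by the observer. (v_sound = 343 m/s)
f_obs = f·v/(v − v_s) = 1001 Hz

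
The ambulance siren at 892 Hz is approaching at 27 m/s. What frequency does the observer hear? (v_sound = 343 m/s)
f_obs = f·v/(v − v_s) = 968.2 Hz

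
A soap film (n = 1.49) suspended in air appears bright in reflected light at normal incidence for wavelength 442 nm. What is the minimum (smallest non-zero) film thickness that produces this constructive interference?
2nt = (m − ½)λ with m = 1 → t = (m − ½)λ/(2n) = 74.16 nm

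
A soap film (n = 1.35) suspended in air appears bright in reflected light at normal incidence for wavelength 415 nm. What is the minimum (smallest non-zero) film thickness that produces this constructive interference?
2nt = (m − ½)λ with m = 1 → t = (m − ½)λ/(2n) = 76.85 nm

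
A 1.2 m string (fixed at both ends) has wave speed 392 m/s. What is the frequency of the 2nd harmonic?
fₙ = nv/(2L) = 326.7 Hz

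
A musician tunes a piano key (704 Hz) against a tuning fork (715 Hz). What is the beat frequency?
11 Hz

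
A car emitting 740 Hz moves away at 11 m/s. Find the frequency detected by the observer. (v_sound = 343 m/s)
f_obs = f·v/(v + v_s) = 717 Hz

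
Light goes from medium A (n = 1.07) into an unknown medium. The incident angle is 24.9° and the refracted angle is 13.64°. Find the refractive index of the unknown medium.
n₂ = n₁·sin θ₁ / sin θ₂ = 1.91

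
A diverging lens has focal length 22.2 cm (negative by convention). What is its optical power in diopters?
P = 1/f = -4.505 D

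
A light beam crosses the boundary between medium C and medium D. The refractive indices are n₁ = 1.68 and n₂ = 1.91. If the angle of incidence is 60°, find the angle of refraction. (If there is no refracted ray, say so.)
sin θ₂ = (n₁/n₂)·sin θ₁ = 0.7617 → θ₂ = 49.62°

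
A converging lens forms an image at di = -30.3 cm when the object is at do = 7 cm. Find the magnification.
M = −di/do = 4.329 (upright image)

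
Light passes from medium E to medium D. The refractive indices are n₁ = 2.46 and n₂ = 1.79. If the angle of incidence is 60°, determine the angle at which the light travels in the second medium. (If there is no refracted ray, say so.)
sin θ₂ = (n₁/n₂)·sin θ₁ = 1.19 > 1, so there is no refracted ray — the light undergoes total internal reflection.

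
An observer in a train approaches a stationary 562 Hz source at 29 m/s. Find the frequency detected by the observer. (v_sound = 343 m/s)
f_obs = f·(v + v_o)/v = 609.5 Hz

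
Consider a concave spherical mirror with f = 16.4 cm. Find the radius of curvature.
R = 2|f| = 32.8 cm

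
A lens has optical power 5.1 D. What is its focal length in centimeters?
f = 1/P = 19.61 cm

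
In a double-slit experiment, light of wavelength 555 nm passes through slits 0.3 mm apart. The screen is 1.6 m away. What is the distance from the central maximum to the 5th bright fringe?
y = mλL/d = 14.8 mm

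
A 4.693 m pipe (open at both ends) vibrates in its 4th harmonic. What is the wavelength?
λₙ = 2L/n = 2.346 m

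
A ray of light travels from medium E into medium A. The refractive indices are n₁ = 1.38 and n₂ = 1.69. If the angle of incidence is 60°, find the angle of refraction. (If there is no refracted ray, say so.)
sin θ₂ = (n₁/n₂)·sin θ₁ = 0.7072 → θ₂ = 45.01°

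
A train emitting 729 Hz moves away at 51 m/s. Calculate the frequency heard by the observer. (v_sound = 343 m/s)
f_obs = f·v/(v + v_s) = 634.6 Hz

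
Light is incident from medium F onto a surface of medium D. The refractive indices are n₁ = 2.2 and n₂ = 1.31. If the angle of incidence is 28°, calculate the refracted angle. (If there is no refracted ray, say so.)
sin θ₂ = (n₁/n₂)·sin θ₁ = 0.7884 → θ₂ = 52.04°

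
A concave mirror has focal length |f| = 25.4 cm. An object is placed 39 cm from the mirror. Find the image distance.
f = +25.4 cm (concave); 1/di = 1/f − 1/do → di = 72.84 cm (real image, in front of mirror)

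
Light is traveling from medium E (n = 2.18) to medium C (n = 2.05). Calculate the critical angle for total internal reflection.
θc = arcsin(n₂/n₁) = 70.11°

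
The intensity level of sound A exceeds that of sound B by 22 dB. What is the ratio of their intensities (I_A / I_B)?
I_A/I_B = 10^(Δβ/10) = 158.5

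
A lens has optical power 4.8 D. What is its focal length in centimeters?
f = 1/P = 20.83 cm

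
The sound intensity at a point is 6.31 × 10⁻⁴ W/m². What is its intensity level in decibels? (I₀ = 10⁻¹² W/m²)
β = 10·log₁₀(I/I₀) = 88 dB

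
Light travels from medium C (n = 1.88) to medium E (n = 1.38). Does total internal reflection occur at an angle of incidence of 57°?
θc = arcsin(n₂/n₁) = 47.23°; 57° > θc, so yes — total internal reflection.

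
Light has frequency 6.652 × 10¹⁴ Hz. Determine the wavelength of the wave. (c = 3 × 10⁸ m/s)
λ = c/f = 451 nm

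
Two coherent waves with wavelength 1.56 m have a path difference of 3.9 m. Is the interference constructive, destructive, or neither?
destructive — path difference = 2.5λ, an odd multiple of λ/2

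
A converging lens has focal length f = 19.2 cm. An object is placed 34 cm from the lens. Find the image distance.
1/di = 1/f − 1/do → di = 44.11 cm (real image)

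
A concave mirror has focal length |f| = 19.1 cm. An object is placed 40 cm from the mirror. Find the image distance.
f = +19.1 cm (concave); 1/di = 1/f − 1/do → di = 36.56 cm (real image, in front of mirror)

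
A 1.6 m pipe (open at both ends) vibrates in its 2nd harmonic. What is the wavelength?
λₙ = 2L/n = 1.6 m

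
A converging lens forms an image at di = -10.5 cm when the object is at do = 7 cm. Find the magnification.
M = −di/do = 1.5 (upright image)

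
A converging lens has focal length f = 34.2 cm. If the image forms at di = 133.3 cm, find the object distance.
1/do = 1/f − 1/di → do = 46 cm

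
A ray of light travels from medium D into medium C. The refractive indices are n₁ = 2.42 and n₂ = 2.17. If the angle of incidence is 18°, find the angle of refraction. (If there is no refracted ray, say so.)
sin θ₂ = (n₁/n₂)·sin θ₁ = 0.3446 → θ₂ = 20.16°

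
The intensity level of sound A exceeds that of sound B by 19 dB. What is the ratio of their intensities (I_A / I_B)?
I_A/I_B = 10^(Δβ/10) = 79.43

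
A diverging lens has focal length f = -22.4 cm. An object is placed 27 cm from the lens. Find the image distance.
1/di = 1/f − 1/do → di = -12.24 cm (virtual image)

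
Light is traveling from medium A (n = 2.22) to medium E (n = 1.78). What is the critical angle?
θc = arcsin(n₂/n₁) = 53.3°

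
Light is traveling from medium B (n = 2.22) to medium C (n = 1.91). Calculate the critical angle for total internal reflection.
θc = arcsin(n₂/n₁) = 59.36°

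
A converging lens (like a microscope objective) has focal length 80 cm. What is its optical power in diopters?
P = 1/f = 1.25 D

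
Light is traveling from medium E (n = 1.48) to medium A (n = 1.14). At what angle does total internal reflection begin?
θc = arcsin(n₂/n₁) = 50.38°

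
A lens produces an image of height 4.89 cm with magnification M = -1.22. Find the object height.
ho = |hi|/|M| = 4.008 cm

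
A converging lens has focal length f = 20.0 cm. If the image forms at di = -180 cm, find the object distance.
1/do = 1/f − 1/di → do = 18 cm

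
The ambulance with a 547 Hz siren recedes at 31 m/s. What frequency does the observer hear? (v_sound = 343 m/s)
f_obs = f·v/(v + v_s) = 501.7 Hz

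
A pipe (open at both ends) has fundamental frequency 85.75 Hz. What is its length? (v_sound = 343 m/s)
L = v/(2f₁) = 2 m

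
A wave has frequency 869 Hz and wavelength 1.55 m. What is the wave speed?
v = fλ = 1347 m/s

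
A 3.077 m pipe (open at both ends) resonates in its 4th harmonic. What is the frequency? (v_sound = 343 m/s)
fₙ = nv/(2L) = 222.9 Hz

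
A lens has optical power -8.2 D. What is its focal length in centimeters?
f = 1/P = -12.2 cm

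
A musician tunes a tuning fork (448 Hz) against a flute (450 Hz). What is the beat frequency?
2 Hz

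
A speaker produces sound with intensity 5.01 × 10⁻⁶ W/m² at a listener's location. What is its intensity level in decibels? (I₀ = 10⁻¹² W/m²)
β = 10·log₁₀(I/I₀) = 67 dB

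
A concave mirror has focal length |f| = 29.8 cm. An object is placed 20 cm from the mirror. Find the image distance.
f = +29.8 cm (concave); 1/di = 1/f − 1/do → di = -60.82 cm (virtual image, behind mirror)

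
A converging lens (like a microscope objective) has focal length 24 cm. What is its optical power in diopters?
P = 1/f = 4.167 D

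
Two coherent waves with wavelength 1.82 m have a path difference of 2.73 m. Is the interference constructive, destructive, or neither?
destructive — path difference = 1.5λ, an odd multiple of λ/2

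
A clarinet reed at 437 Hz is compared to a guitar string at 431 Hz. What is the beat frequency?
6 Hz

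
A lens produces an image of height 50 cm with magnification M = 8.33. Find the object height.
ho = |hi|/|M| = 6.002 cm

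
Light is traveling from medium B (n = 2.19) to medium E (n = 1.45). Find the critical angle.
θc = arcsin(n₂/n₁) = 41.46°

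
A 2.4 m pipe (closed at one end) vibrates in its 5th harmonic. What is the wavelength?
λₙ = 4L/n = 1.92 m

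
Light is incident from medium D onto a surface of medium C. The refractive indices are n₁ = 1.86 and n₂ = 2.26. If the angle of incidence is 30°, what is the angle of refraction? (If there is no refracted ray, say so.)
sin θ₂ = (n₁/n₂)·sin θ₁ = 0.4115 → θ₂ = 24.3°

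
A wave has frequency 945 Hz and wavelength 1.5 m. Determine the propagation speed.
v = fλ = 1418 m/s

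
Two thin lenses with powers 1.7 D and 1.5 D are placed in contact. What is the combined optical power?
P_total = P₁ + P₂ = 3.2 D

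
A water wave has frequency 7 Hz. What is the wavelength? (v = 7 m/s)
λ = v/f = 1 m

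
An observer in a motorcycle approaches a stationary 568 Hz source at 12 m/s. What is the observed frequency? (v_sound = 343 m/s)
f_obs = f·(v + v_o)/v = 587.9 Hz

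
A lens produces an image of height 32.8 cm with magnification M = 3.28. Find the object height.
ho = |hi|/|M| = 10 cm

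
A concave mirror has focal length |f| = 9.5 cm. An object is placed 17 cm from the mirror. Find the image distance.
f = +9.5 cm (concave); 1/di = 1/f − 1/do → di = 21.53 cm (real image, in front of mirror)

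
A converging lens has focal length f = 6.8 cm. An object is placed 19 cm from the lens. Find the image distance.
1/di = 1/f − 1/do → di = 10.59 cm (real image)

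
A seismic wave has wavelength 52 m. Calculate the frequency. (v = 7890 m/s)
f = v/λ = 151.7 Hz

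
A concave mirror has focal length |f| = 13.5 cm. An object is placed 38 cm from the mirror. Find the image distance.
f = +13.5 cm (concave); 1/di = 1/f − 1/do → di = 20.94 cm (real image, in front of mirror)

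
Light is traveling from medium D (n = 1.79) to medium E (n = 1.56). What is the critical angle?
θc = arcsin(n₂/n₁) = 60.63°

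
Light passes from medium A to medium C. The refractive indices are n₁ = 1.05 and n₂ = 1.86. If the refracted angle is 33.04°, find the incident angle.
sin θ₁ = (n₂/n₁)·sin θ₂ → θ₁ = 74.98°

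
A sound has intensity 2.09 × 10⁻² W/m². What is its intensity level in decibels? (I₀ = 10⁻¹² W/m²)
β = 10·log₁₀(I/I₀) = 103.2 dB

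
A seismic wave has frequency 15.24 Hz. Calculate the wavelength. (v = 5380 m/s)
λ = v/f = 353 m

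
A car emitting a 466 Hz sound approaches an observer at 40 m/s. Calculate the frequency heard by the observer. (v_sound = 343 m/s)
f_obs = f·v/(v − v_s) = 527.5 Hz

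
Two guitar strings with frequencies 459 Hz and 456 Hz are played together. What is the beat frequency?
3 Hz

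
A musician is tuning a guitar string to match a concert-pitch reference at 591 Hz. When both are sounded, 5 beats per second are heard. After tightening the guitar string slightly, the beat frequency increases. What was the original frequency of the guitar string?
596 Hz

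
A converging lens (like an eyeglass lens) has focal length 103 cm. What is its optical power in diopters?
P = 1/f = 0.9709 D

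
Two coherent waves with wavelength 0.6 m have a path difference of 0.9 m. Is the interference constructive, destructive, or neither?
destructive — path difference = 1.5λ, an odd multiple of λ/2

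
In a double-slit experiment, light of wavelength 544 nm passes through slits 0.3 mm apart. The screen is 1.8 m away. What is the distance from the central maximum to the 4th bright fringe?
y = mλL/d = 13.06 mm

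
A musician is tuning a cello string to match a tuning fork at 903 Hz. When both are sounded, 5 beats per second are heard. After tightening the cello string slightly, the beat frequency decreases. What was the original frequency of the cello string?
898 Hz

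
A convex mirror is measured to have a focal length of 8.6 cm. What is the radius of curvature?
R = 2|f| = 17.2 cm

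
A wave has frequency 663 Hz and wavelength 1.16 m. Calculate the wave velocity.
v = fλ = 769.1 m/s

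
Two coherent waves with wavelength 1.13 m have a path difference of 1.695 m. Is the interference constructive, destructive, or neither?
destructive — path difference = 1.5λ, an odd multiple of λ/2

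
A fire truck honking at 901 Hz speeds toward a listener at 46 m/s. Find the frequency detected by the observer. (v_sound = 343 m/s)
f_obs = f·v/(v − v_s) = 1041 Hz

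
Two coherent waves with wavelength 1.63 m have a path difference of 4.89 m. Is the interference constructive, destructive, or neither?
constructive — path difference = 3λ, a whole number of wavelengths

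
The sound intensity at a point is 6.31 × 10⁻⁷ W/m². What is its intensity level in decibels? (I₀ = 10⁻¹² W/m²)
β = 10·log₁₀(I/I₀) = 58 dB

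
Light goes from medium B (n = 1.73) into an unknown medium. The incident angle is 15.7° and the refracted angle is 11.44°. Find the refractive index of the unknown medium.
n₂ = n₁·sin θ₁ / sin θ₂ = 2.36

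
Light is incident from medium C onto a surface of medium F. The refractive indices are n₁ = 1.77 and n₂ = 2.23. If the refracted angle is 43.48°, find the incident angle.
sin θ₁ = (n₂/n₁)·sin θ₂ → θ₁ = 60.1°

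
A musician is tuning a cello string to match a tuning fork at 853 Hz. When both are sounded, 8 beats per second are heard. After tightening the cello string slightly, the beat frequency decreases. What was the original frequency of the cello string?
845 Hz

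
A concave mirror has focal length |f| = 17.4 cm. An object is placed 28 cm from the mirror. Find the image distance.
f = +17.4 cm (concave); 1/di = 1/f − 1/do → di = 45.96 cm (real image, in front of mirror)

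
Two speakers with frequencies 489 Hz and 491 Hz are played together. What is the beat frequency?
2 Hz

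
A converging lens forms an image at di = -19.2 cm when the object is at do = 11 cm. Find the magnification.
M = −di/do = 1.745 (upright image)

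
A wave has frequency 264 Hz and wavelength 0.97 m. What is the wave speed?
v = fλ = 256.1 m/s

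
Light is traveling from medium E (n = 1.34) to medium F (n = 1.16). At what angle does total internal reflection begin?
θc = arcsin(n₂/n₁) = 59.96°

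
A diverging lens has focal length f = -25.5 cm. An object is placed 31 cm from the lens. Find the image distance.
1/di = 1/f − 1/do → di = -13.99 cm (virtual image)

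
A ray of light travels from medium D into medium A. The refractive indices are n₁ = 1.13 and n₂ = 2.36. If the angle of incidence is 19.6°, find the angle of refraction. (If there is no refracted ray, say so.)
sin θ₂ = (n₁/n₂)·sin θ₁ = 0.1606 → θ₂ = 9.243°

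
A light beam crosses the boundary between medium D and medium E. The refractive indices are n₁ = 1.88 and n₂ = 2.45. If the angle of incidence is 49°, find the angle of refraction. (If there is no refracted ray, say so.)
sin θ₂ = (n₁/n₂)·sin θ₁ = 0.5791 → θ₂ = 35.39°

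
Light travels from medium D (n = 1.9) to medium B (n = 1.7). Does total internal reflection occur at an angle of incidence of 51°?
θc = arcsin(n₂/n₁) = 63.47°; 51° < θc, so no — the ray refracts.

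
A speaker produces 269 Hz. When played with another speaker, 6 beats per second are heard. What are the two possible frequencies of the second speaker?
f₂ = 269 ± 6 Hz → 275 Hz or 263 Hz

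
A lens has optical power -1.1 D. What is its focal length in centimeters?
f = 1/P = -90.91 cm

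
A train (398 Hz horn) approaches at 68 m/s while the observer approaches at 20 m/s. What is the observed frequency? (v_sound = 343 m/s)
f_obs = f·(v + v_o)/(v − v_s) = 525.4 Hz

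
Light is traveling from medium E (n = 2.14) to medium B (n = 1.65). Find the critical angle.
θc = arcsin(n₂/n₁) = 50.45°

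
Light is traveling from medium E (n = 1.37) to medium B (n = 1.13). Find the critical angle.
θc = arcsin(n₂/n₁) = 55.57°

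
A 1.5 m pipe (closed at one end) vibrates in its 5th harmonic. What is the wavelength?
λₙ = 4L/n = 1.2 m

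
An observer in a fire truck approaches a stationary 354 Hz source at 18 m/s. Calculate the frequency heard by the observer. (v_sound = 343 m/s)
f_obs = f·(v + v_o)/v = 372.6 Hz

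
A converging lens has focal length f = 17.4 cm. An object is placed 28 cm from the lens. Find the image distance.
1/di = 1/f − 1/do → di = 45.96 cm (real image)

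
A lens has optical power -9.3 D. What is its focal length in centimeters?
f = 1/P = -10.75 cm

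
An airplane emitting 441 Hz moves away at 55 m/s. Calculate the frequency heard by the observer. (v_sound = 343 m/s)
f_obs = f·v/(v + v_s) = 380.1 Hz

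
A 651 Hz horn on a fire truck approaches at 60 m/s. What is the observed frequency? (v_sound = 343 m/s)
f_obs = f·v/(v − v_s) = 789 Hz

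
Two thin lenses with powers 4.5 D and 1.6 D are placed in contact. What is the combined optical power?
P_total = P₁ + P₂ = 6.1 D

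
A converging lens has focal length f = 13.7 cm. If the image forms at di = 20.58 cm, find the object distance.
1/do = 1/f − 1/di → do = 40.98 cm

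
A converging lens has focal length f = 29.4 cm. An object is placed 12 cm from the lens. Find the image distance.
1/di = 1/f − 1/do → di = -20.28 cm (virtual image)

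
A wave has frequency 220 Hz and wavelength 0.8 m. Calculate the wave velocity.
v = fλ = 176 m/s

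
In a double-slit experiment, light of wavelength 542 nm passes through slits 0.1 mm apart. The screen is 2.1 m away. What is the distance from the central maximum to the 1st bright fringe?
y = mλL/d = 11.38 mm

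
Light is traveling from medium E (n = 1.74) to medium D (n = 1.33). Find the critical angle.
θc = arcsin(n₂/n₁) = 49.85°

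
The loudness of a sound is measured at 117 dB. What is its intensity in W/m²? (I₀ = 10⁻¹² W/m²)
I = I₀·10^(β/10) = 5.01 × 10⁻¹ W/m²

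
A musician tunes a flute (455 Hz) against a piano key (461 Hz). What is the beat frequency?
6 Hz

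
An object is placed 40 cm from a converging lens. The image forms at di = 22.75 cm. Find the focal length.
1/f = 1/do + 1/di → f = 14.5 cm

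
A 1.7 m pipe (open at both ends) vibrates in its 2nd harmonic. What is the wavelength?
λₙ = 2L/n = 1.7 m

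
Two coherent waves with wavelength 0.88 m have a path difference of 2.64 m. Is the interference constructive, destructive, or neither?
constructive — path difference = 3λ, a whole number of wavelengths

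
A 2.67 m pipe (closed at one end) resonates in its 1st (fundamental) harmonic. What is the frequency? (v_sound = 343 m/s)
fₙ = nv/(4L) = 32.12 Hz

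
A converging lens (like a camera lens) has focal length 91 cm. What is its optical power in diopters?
P = 1/f = 1.099 D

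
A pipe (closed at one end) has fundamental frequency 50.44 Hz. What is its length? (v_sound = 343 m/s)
L = v/(4f₁) = 1.7 m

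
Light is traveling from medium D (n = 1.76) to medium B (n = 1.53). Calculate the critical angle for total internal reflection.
θc = arcsin(n₂/n₁) = 60.38°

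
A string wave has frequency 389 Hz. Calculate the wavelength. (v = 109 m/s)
λ = v/f = 0.2802 m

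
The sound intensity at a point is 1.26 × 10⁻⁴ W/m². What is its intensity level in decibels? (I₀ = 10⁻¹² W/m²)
β = 10·log₁₀(I/I₀) = 81 dB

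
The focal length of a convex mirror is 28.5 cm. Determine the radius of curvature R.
R = 2|f| = 57 cm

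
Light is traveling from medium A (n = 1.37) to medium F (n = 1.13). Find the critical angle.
θc = arcsin(n₂/n₁) = 55.57°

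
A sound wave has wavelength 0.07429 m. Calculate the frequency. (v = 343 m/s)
f = v/λ = 4617 Hz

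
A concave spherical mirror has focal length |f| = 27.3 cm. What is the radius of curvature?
R = 2|f| = 54.6 cm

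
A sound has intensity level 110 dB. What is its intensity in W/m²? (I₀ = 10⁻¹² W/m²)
I = I₀·10^(β/10) = 1.00 × 10⁻¹ W/m²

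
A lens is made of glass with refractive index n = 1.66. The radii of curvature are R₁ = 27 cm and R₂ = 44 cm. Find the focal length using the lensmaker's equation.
1/f = (n − 1)(1/R₁ − 1/R₂) → f = 105.9 cm (converging lens)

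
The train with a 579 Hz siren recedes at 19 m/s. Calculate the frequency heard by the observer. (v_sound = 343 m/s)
f_obs = f·v/(v + v_s) = 548.6 Hz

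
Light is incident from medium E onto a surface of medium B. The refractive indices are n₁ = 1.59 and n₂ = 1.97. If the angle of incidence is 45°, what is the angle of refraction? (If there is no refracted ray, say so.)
sin θ₂ = (n₁/n₂)·sin θ₁ = 0.5707 → θ₂ = 34.8°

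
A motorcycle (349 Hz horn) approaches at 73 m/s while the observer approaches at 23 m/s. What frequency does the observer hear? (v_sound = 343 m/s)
f_obs = f·(v + v_o)/(v − v_s) = 473.1 Hz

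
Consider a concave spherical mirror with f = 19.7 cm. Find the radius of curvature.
R = 2|f| = 39.4 cm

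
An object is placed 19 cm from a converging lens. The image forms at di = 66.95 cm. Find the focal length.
1/f = 1/do + 1/di → f = 14.8 cm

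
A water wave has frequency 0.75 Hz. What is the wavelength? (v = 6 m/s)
λ = v/f = 8 m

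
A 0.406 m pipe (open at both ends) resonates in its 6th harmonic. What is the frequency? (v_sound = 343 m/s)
fₙ = nv/(2L) = 2534 Hz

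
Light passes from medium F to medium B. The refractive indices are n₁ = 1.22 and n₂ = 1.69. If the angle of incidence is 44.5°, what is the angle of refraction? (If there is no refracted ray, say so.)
sin θ₂ = (n₁/n₂)·sin θ₁ = 0.506 → θ₂ = 30.4°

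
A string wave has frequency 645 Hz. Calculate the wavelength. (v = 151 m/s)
λ = v/f = 0.2341 m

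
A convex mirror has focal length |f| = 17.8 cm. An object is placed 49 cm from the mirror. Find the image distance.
f = −17.8 cm (convex); 1/di = 1/f − 1/do → di = -13.06 cm (virtual image, behind mirror)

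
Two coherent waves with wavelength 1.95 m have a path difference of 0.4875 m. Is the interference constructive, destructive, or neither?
neither (partial) — path difference = 0.25λ, neither a whole number of wavelengths nor an odd multiple of λ/2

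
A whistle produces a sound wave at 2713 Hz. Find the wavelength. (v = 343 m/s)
λ = v/f = 0.1264 m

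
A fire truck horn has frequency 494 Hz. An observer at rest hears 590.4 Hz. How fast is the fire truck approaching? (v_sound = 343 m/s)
v_s = v·(1 − f/f_obs) = 56 m/s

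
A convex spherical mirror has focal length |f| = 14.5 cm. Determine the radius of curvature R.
R = 2|f| = 29 cm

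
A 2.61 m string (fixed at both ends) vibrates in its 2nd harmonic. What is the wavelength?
λₙ = 2L/n = 2.61 m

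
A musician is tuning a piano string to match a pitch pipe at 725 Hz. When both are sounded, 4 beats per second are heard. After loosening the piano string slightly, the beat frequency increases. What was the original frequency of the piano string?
721 Hz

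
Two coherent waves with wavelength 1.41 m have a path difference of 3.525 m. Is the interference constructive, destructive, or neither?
destructive — path difference = 2.5λ, an odd multiple of λ/2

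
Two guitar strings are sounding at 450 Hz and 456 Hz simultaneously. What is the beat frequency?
6 Hz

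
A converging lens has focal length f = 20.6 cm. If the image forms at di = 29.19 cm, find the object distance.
1/do = 1/f − 1/di → do = 70 cm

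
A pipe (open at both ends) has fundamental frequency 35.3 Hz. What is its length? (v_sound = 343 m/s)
L = v/(2f₁) = 4.858 m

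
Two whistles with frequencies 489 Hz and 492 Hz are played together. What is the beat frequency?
3 Hz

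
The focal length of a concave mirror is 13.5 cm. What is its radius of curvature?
R = 2|f| = 27 cm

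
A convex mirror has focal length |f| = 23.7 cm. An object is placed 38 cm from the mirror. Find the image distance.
f = −23.7 cm (convex); 1/di = 1/f − 1/do → di = -14.6 cm (virtual image, behind mirror)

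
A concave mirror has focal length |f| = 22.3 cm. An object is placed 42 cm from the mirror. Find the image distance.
f = +22.3 cm (concave); 1/di = 1/f − 1/do → di = 47.54 cm (real image, in front of mirror)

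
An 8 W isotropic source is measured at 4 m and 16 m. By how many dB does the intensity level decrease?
Δβ = 20·log₁₀(r₂/r₁) = 12.04 dB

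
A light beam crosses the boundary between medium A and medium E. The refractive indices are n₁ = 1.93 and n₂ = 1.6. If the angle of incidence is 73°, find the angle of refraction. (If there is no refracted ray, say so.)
sin θ₂ = (n₁/n₂)·sin θ₁ = 1.154 > 1, so there is no refracted ray — the light undergoes total internal reflection.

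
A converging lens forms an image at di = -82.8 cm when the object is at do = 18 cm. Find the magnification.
M = −di/do = 4.6 (upright image)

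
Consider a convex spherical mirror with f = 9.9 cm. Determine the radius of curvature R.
R = 2|f| = 19.8 cm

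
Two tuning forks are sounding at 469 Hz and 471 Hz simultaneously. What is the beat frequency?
2 Hz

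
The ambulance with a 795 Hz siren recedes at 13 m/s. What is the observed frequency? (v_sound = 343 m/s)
f_obs = f·v/(v + v_s) = 766 Hz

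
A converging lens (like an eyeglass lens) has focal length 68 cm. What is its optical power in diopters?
P = 1/f = 1.471 D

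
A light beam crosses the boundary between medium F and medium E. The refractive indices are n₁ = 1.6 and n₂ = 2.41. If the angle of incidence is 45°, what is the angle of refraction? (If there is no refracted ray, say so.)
sin θ₂ = (n₁/n₂)·sin θ₁ = 0.4694 → θ₂ = 28°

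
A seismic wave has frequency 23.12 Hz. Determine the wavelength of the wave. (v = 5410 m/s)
λ = v/f = 234 m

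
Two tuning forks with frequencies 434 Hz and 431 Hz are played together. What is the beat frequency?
3 Hz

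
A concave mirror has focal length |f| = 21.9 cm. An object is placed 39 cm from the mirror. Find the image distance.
f = +21.9 cm (concave); 1/di = 1/f − 1/do → di = 49.95 cm (real image, in front of mirror)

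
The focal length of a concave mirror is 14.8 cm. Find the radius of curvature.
R = 2|f| = 29.6 cm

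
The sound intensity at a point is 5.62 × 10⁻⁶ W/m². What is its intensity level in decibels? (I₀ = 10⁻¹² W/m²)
β = 10·log₁₀(I/I₀) = 67.5 dB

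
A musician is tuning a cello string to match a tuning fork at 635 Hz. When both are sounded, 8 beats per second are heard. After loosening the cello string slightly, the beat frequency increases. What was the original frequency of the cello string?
627 Hz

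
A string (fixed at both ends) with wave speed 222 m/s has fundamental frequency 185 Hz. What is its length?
L = v/(2f₁) = 0.6 m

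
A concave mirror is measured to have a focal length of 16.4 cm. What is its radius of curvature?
R = 2|f| = 32.8 cm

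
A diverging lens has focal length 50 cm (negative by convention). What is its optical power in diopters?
P = 1/f = -2 D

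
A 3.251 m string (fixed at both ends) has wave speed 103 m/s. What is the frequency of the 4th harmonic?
fₙ = nv/(2L) = 63.37 Hz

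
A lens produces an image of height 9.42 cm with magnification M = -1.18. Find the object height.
ho = |hi|/|M| = 7.983 cm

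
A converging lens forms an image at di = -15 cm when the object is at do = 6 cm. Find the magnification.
M = −di/do = 2.5 (upright image)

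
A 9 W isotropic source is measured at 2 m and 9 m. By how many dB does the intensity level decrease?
Δβ = 20·log₁₀(r₂/r₁) = 13.06 dB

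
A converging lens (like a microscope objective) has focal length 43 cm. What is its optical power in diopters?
P = 1/f = 2.326 D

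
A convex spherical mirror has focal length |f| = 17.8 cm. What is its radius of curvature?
R = 2|f| = 35.6 cm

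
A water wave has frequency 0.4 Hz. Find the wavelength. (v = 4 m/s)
λ = v/f = 10 m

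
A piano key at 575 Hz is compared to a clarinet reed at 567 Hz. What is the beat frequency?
8 Hz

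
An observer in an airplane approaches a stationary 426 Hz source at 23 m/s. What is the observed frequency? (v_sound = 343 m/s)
f_obs = f·(v + v_o)/v = 454.6 Hz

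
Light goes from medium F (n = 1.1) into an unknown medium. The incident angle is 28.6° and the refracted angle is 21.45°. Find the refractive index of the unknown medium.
n₂ = n₁·sin θ₁ / sin θ₂ = 1.44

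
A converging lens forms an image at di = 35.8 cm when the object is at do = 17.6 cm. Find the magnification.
M = −di/do = -2.034 (inverted image)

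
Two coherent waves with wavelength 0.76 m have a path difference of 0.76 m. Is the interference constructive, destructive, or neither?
constructive — path difference = 1λ, a whole number of wavelengths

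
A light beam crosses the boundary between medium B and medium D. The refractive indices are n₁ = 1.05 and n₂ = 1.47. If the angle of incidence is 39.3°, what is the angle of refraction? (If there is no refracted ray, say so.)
sin θ₂ = (n₁/n₂)·sin θ₁ = 0.4524 → θ₂ = 26.9°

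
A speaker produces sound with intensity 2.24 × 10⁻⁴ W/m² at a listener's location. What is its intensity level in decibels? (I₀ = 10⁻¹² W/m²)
β = 10·log₁₀(I/I₀) = 83.5 dB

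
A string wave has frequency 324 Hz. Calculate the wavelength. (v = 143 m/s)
λ = v/f = 0.4414 m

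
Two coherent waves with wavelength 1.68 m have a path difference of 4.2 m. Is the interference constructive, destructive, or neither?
destructive — path difference = 2.5λ, an odd multiple of λ/2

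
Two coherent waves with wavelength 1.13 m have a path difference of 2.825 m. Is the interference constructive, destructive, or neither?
destructive — path difference = 2.5λ, an odd multiple of λ/2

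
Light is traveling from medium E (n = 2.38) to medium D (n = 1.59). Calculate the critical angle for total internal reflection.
θc = arcsin(n₂/n₁) = 41.92°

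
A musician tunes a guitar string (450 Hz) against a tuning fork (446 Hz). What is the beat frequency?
4 Hz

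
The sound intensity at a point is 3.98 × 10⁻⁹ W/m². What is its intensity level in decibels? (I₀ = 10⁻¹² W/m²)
β = 10·log₁₀(I/I₀) = 36 dB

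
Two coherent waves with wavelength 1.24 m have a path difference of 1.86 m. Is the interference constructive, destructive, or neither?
destructive — path difference = 1.5λ, an odd multiple of λ/2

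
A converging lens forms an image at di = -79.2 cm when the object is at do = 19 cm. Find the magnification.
M = −di/do = 4.168 (upright image)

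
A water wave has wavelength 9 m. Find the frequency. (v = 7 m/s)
f = v/λ = 0.7778 Hz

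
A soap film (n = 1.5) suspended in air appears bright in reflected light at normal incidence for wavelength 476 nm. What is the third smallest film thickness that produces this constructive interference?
2nt = (m − ½)λ with m = 3 → t = (m − ½)λ/(2n) = 396.7 nm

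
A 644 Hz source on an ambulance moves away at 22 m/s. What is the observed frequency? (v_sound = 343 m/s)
f_obs = f·v/(v + v_s) = 605.2 Hz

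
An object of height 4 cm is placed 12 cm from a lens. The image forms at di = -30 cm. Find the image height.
hi = (-di/do) × ho = 10 cm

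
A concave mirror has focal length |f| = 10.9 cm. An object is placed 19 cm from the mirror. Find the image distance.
f = +10.9 cm (concave); 1/di = 1/f − 1/do → di = 25.57 cm (real image, in front of mirror)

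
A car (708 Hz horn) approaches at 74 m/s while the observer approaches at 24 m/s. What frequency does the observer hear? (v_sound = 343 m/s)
f_obs = f·(v + v_o)/(v − v_s) = 965.9 Hz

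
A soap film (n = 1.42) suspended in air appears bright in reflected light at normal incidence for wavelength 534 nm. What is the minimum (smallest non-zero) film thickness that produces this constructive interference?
2nt = (m − ½)λ with m = 1 → t = (m − ½)λ/(2n) = 94.01 nm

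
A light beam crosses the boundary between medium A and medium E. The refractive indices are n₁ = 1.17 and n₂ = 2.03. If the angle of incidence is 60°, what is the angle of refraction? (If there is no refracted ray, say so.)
sin θ₂ = (n₁/n₂)·sin θ₁ = 0.4991 → θ₂ = 29.94°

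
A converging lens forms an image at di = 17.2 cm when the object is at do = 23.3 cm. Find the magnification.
M = −di/do = -0.7382 (inverted image)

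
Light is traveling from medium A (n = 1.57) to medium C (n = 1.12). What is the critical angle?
θc = arcsin(n₂/n₁) = 45.51°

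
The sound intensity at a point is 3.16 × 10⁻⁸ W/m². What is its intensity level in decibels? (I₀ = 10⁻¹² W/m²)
β = 10·log₁₀(I/I₀) = 45 dB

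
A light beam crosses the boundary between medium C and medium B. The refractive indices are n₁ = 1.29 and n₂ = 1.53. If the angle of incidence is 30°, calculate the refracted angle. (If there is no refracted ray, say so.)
sin θ₂ = (n₁/n₂)·sin θ₁ = 0.4216 → θ₂ = 24.93°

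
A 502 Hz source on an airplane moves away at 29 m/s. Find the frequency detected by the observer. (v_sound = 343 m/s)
f_obs = f·v/(v + v_s) = 462.9 Hz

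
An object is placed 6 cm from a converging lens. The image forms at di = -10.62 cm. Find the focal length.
1/f = 1/do + 1/di → f = 13.79 cm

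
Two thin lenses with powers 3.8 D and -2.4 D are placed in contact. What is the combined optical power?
P_total = P₁ + P₂ = 1.4 D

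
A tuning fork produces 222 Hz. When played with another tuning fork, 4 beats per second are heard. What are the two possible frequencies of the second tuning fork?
f₂ = 222 ± 4 Hz → 226 Hz or 218 Hz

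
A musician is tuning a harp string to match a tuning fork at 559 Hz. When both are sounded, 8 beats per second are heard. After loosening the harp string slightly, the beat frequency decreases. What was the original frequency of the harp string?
567 Hz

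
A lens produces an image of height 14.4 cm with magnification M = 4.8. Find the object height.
ho = |hi|/|M| = 3 cm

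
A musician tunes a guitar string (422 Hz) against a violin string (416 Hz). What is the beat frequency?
6 Hz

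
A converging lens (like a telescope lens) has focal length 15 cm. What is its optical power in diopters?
P = 1/f = 6.667 D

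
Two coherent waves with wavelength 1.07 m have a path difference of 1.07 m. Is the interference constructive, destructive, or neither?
constructive — path difference = 1λ, a whole number of wavelengths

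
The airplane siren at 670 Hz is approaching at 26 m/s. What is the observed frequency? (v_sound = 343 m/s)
f_obs = f·v/(v − v_s) = 725 Hz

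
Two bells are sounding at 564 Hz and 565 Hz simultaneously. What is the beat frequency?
1 Hz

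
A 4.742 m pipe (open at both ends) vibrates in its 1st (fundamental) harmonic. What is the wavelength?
λₙ = 2L/n = 9.484 m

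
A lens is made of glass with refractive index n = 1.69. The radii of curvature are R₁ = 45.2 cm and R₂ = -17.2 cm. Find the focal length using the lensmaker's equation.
1/f = (n − 1)(1/R₁ − 1/R₂) → f = 18.06 cm (converging lens)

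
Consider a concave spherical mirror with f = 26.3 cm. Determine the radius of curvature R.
R = 2|f| = 52.6 cm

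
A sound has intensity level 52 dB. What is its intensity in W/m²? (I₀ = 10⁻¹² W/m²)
I = I₀·10^(β/10) = 1.58 × 10⁻⁷ W/m²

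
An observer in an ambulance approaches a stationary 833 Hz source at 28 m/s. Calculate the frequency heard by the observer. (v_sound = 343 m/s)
f_obs = f·(v + v_o)/v = 901 Hz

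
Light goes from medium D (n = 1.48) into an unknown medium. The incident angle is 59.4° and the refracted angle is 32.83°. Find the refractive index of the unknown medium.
n₂ = n₁·sin θ₁ / sin θ₂ = 2.35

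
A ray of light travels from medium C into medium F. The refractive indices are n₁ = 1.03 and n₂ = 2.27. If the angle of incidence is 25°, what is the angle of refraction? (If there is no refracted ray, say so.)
sin θ₂ = (n₁/n₂)·sin θ₁ = 0.1918 → θ₂ = 11.06°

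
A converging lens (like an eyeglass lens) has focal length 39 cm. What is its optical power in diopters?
P = 1/f = 2.564 D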